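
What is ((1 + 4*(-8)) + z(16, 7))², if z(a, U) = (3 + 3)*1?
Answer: 625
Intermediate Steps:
z(a, U) = 6 (z(a, U) = 6*1 = 6)
((1 + 4*(-8)) + z(16, 7))² = ((1 + 4*(-8)) + 6)² = ((1 - 32) + 6)² = (-31 + 6)² = (-25)² = 625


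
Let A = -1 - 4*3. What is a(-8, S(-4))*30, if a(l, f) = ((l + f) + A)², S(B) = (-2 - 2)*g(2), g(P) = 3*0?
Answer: 13230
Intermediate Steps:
g(P) = 0
S(B) = 0 (S(B) = (-2 - 2)*0 = -4*0 = 0)
A = -13 (A = -1 - 12 = -13)
a(l, f) = (-13 + f + l)² (a(l, f) = ((l + f) - 13)² = ((f + l) - 13)² = (-13 + f + l)²)
a(-8, S(-4))*30 = (-13 + 0 - 8)²*30 = (-21)²*30 = 441*30 = 13230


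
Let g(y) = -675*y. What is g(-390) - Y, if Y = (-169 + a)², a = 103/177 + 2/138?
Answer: 3892845447209/16573041 ≈ 2.3489e+5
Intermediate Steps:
a = 2428/4071 (a = 103*(1/177) + 2*(1/138) = 103/177 + 1/69 = 2428/4071 ≈ 0.59641)
Y = 470007596041/16573041 (Y = (-169 + 2428/4071)² = (-685571/4071)² = 470007596041/16573041 ≈ 28360.)
g(-390) - Y = -675*(-390) - 1*470007596041/16573041 = 263250 - 470007596041/16573041 = 3892845447209/16573041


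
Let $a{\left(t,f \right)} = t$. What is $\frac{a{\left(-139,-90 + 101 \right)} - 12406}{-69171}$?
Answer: $\frac{12545}{69171} \approx 0.18136$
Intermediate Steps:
$\frac{a{\left(-139,-90 + 101 \right)} - 12406}{-69171} = \frac{-139 - 12406}{-69171} = \left(-139 - 12406\right) \left(- \frac{1}{69171}\right) = \left(-12545\right) \left(- \frac{1}{69171}\right) = \frac{12545}{69171}$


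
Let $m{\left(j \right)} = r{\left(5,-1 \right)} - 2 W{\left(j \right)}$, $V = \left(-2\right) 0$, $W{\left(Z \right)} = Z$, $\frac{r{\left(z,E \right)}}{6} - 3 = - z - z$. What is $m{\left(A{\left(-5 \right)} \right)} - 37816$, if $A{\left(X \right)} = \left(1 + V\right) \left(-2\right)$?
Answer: $-37854$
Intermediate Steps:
$r{\left(z,E \right)} = 18 - 12 z$ ($r{\left(z,E \right)} = 18 + 6 \left(- z - z\right) = 18 + 6 \left(- 2 z\right) = 18 - 12 z$)
$V = 0$
$A{\left(X \right)} = -2$ ($A{\left(X \right)} = \left(1 + 0\right) \left(-2\right) = 1 \left(-2\right) = -2$)
$m{\left(j \right)} = -42 - 2 j$ ($m{\left(j \right)} = \left(18 - 60\right) - 2 j = -42 - 2 j$)
$m{\left(A{\left(-5 \right)} \right)} - 37816 = \left(-42 - -4\right) - 37816 = \left(-42 + 4\right) - 37816 = -38 - 37816 = -37854$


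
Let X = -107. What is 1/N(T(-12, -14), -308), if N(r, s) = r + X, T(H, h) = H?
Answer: -1/119 ≈ -0.0084034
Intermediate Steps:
N(r, s) = -107 + r (N(r, s) = r - 107 = -107 + r)
1/N(T(-12, -14), -308) = 1/(-107 - 12) = 1/(-119) = -1/119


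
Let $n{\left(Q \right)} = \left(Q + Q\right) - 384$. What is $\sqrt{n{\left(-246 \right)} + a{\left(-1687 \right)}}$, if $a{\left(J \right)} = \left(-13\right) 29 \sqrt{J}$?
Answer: $\sqrt{-876 - 377 i \sqrt{1687}} \approx 85.537 - 90.513 i$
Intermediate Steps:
$n{\left(Q \right)} = -384 + 2 Q$ ($n{\left(Q \right)} = 2 Q - 384 = -384 + 2 Q$)
$a{\left(J \right)} = - 377 \sqrt{J}$
$\sqrt{n{\left(-246 \right)} + a{\left(-1687 \right)}} = \sqrt{\left(-384 + 2 \left(-246\right)\right) - 377 \sqrt{-1687}} = \sqrt{\left(-384 - 492\right) - 377 i \sqrt{1687}} = \sqrt{-876 - 377 i \sqrt{1687}}$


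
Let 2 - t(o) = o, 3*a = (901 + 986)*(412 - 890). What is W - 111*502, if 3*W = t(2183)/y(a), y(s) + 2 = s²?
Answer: -5037137198121451/90397638242 ≈ -55722.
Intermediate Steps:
a = -300662 (a = ((901 + 986)*(412 - 890))/3 = (1887*(-478))/3 = (⅓)*(-901986) = -300662)
t(o) = 2 - o
y(s) = -2 + s²
W = -727/90397638242 (W = ((2 - 1*2183)/(-2 + (-300662)²))/3 = ((2 - 2183)/(-2 + 90397638244))/3 = (-2181/90397638242)/3 = (-2181*1/90397638242)/3 = (⅓)*(-2181/90397638242) = -727/90397638242 ≈ -8.0422e-9)
W - 111*502 = -727/90397638242 - 111*502 = -727/90397638242 - 55722 = -5037137198121451/90397638242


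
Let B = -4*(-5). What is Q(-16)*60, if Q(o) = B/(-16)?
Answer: -75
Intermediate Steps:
B = 20
Q(o) = -5/4 (Q(o) = 20/(-16) = 20*(-1/16) = -5/4)
Q(-16)*60 = -5/4*60 = -75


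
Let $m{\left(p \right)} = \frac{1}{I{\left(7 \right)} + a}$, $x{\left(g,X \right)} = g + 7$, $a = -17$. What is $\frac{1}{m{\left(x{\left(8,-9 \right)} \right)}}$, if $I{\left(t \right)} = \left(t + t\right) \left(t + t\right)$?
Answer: $179$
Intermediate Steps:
$I{\left(t \right)} = 4 t^{2}$ ($I{\left(t \right)} = 2 t 2 t = 4 t^{2}$)
$x{\left(g,X \right)} = 7 + g$
$m{\left(p \right)} = \frac{1}{179}$ ($m{\left(p \right)} = \frac{1}{4 \cdot 7^{2} - 17} = \frac{1}{4 \cdot 49 - 17} = \frac{1}{196 - 17} = \frac{1}{179}$)
$\frac{1}{m{\left(x{\left(8,-9 \right)} \right)}} = \frac{1}{\frac{1}{179}} = 179$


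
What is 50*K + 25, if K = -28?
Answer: -1375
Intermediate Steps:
50*K + 25 = 50*(-28) + 25 = -1400 + 25 = -1375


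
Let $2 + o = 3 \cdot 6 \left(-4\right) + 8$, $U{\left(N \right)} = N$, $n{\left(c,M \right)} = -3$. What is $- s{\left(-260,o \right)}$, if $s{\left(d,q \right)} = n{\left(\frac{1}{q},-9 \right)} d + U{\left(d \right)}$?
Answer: $-520$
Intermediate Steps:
$o = -66$ ($o = -2 + \left(3 \cdot 6 \left(-4\right) + 8\right) = -2 + \left(3 \left(-24\right) + 8\right) = -2 + \left(-72 + 8\right) = -2 - 64 = -66$)
$s{\left(d,q \right)} = - 2 d$ ($s{\left(d,q \right)} = - 3 d + d = - 2 d$)
$- s{\left(-260,o \right)} = - \left(-2\right) \left(-260\right) = \left(-1\right) 520 = -520$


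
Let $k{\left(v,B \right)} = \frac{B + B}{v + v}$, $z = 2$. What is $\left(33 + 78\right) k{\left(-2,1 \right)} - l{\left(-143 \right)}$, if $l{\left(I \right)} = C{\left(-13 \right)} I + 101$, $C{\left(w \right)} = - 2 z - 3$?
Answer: $- \frac{2315}{2} \approx -1157.5$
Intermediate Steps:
$C{\left(w \right)} = -7$ ($C{\left(w \right)} = \left(-2\right) 2 - 3 = -4 - 3 = -7$)
$k{\left(v,B \right)} = \frac{B}{v}$ ($k{\left(v,B \right)} = \frac{2 B}{2 v} = 2 B \frac{1}{2 v} = \frac{B}{v}$)
$l{\left(I \right)} = 101 - 7 I$ ($l{\left(I \right)} = - 7 I + 101 = 101 - 7 I$)
$\left(33 + 78\right) k{\left(-2,1 \right)} - l{\left(-143 \right)} = \left(33 + 78\right) 1 \frac{1}{-2} - \left(101 - -1001\right) = 111 \cdot 1 \left(- \frac{1}{2}\right) - \left(101 + 1001\right) = 111 \left(- \frac{1}{2}\right) - 1102 = - \frac{111}{2} - 1102 = - \frac{2315}{2}$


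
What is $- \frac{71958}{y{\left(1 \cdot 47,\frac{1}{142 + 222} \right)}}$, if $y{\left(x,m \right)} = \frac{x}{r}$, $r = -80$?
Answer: $\frac{5756640}{47} \approx 1.2248 \cdot 10^{5}$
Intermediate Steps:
$y{\left(x,m \right)} = - \frac{x}{80}$ ($y{\left(x,m \right)} = \frac{x}{-80} = x \left(- \frac{1}{80}\right) = - \frac{x}{80}$)
$- \frac{71958}{y{\left(1 \cdot 47,\frac{1}{142 + 222} \right)}} = - \frac{71958}{\left(- \frac{1}{80}\right) 1 \cdot 47} = - \frac{71958}{\left(- \frac{1}{80}\right) 47} = - \frac{71958}{- \frac{47}{80}} = \left(-71958\right) \left(- \frac{80}{47}\right) = \frac{5756640}{47}$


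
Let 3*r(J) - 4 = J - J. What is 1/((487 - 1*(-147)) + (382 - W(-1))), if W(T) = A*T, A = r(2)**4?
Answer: 81/82552 ≈ 0.00098120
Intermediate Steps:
r(J) = 4/3 (r(J) = 4/3 + (J - J)/3 = 4/3 + (1/3)*0 = 4/3 + 0 = 4/3)
A = 256/81 (A = (4/3)**4 = 256/81 ≈ 3.1605)
W(T) = 256*T/81
1/((487 - 1*(-147)) + (382 - W(-1))) = 1/((487 - 1*(-147)) + (382 - 256*(-1)/81)) = 1/((487 + 147) + (382 - 1*(-256/81))) = 1/(634 + (382 + 256/81)) = 1/(634 + 31198/81) = 1/(82552/81) = 81/82552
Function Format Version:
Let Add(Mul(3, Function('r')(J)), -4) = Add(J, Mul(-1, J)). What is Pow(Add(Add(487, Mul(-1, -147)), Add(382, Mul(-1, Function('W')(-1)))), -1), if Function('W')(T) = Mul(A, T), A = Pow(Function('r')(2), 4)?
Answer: Rational(81, 82552) ≈ 0.00098120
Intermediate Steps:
Function('r')(J) = Rational(4, 3) (Function('r')(J) = Add(Rational(4, 3), Mul(Rational(1, 3), Add(J, Mul(-1, J)))) = Add(Rational(4, 3), Mul(Rational(1, 3), 0)) = Add(Rational(4, 3), 0) = Rational(4, 3))
A = Rational(256, 81) (A = Pow(Rational(4, 3), 4) = Rational(256, 81) ≈ 3.1605)
Function('W')(T) = Mul(Rational(256, 81), T)
Pow(Add(Add(487, Mul(-1, -147)), Add(382, Mul(-1, Function('W')(-1)))), -1) = Pow(Add(Add(487, Mul(-1, -147)), Add(382, Mul(-1, Mul(Rational(256, 81), -1)))), -1) = Pow(Add(Add(487, 147), Add(382, Mul(-1, Rational(-256, 81)))), -1) = Pow(Add(634, Add(382, Rational(256, 81))), -1) = Pow(Add(634, Rational(31198, 81)), -1) = Pow(Rational(82552, 81), -1) = Rational(81, 82552)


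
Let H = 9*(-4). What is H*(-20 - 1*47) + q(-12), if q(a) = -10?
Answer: 2402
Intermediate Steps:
H = -36
H*(-20 - 1*47) + q(-12) = -36*(-20 - 1*47) - 10 = -36*(-20 - 47) - 10 = -36*(-67) - 10 = 2412 - 10 = 2402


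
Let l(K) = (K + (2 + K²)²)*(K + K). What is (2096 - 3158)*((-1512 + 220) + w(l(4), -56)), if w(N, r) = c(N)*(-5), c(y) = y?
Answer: 15305544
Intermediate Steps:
l(K) = 2*K*(K + (2 + K²)²) (l(K) = (K + (2 + K²)²)*(2*K) = 2*K*(K + (2 + K²)²))
w(N, r) = -5*N (w(N, r) = N*(-5) = -5*N)
(2096 - 3158)*((-1512 + 220) + w(l(4), -56)) = (2096 - 3158)*((-1512 + 220) - 10*4*(4 + (2 + 4²)²)) = -1062*(-1292 - 10*4*(4 + (2 + 16)²)) = -1062*(-1292 - 10*4*(4 + 18²)) = -1062*(-1292 - 10*4*(4 + 324)) = -1062*(-1292 - 10*4*328) = -1062*(-1292 - 5*2624) = -1062*(-1292 - 13120) = -1062*(-14412) = 15305544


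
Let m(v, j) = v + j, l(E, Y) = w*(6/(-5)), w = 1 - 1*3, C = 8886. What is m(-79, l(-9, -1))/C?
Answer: -383/44430 ≈ -0.0086203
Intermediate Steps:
w = -2 (w = 1 - 3 = -2)
l(E, Y) = 12/5 (l(E, Y) = -12/(-5) = -12*(-1)/5 = -2*(-6/5) = 12/5)
m(v, j) = j + v
m(-79, l(-9, -1))/C = (12/5 - 79)/8886 = -383/5*1/8886 = -383/44430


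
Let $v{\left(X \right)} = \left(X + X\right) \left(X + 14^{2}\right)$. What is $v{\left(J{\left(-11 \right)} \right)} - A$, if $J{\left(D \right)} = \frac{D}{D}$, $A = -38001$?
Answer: $38395$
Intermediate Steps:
$J{\left(D \right)} = 1$
$v{\left(X \right)} = 2 X \left(196 + X\right)$ ($v{\left(X \right)} = 2 X \left(X + 196\right) = 2 X \left(196 + X\right)$)
$v{\left(J{\left(-11 \right)} \right)} - A = 2 \cdot 1 \left(196 + 1\right) - -38001 = 2 \cdot 1 \cdot 197 + 38001 = 394 + 38001 = 38395$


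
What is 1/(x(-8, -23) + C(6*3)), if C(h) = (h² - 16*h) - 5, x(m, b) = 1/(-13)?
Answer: 13/402 ≈ 0.032338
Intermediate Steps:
x(m, b) = -1/13
C(h) = -5 + h² - 16*h
1/(x(-8, -23) + C(6*3)) = 1/(-1/13 + (-5 + (6*3)² - 96*3)) = 1/(-1/13 + (-5 + 18² - 16*18)) = 1/(-1/13 + (-5 + 324 - 288)) = 1/(-1/13 + 31) = 1/(402/13) = 13/402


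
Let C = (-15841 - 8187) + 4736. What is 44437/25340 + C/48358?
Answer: 830012583/612695860 ≈ 1.3547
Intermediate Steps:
C = -19292 (C = -24028 + 4736 = -19292)
44437/25340 + C/48358 = 44437/25340 - 19292/48358 = 44437*(1/25340) - 19292*1/48358 = 44437/25340 - 9646/24179 = 830012583/612695860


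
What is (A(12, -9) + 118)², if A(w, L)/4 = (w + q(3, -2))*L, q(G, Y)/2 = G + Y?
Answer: 148996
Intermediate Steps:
q(G, Y) = 2*G + 2*Y (q(G, Y) = 2*(G + Y) = 2*G + 2*Y)
A(w, L) = 4*L*(2 + w) (A(w, L) = 4*((w + (2*3 + 2*(-2)))*L) = 4*((w + (6 - 4))*L) = 4*((w + 2)*L) = 4*((2 + w)*L) = 4*(L*(2 + w)) = 4*L*(2 + w))
(A(12, -9) + 118)² = (4*(-9)*(2 + 12) + 118)² = (4*(-9)*14 + 118)² = (-504 + 118)² = (-386)² = 148996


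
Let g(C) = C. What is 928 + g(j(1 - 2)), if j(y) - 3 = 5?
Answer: 936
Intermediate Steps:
j(y) = 8 (j(y) = 3 + 5 = 8)
928 + g(j(1 - 2)) = 928 + 8 = 936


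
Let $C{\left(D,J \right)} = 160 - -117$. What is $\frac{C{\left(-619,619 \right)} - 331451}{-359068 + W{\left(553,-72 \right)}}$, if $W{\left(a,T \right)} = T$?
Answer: $\frac{165587}{179570} \approx 0.92213$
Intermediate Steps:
$C{\left(D,J \right)} = 277$ ($C{\left(D,J \right)} = 160 + 117 = 277$)
$\frac{C{\left(-619,619 \right)} - 331451}{-359068 + W{\left(553,-72 \right)}} = \frac{277 - 331451}{-359068 - 72} = - \frac{331174}{-359140} = \left(-331174\right) \left(- \frac{1}{359140}\right) = \frac{165587}{179570}$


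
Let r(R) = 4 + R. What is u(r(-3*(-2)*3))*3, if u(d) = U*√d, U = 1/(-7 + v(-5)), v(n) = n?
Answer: -√22/4 ≈ -1.1726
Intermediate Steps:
U = -1/12 (U = 1/(-7 - 5) = 1/(-12) = -1/12 ≈ -0.083333)
u(d) = -√d/12
u(r(-3*(-2)*3))*3 = -√(4 - 3*(-2)*3)/12*3 = -√(4 + 6*3)/12*3 = -√(4 + 18)/12*3 = -√22/12*3 = -√22/4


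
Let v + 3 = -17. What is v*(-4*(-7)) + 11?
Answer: -549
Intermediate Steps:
v = -20 (v = -3 - 17 = -20)
v*(-4*(-7)) + 11 = -(-80)*(-7) + 11 = -20*28 + 11 = -560 + 11 = -549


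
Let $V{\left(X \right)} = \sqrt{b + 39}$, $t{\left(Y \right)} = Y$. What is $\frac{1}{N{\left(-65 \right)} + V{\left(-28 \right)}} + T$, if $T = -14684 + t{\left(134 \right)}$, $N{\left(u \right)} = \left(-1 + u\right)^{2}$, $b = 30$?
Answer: $- \frac{92027133498}{6324889} - \frac{\sqrt{69}}{18974667} \approx -14550.0$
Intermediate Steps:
$V{\left(X \right)} = \sqrt{69}$ ($V{\left(X \right)} = \sqrt{30 + 39} = \sqrt{69}$)
$T = -14550$ ($T = -14684 + 134 = -14550$)
$\frac{1}{N{\left(-65 \right)} + V{\left(-28 \right)}} + T = \frac{1}{\left(-1 - 65\right)^{2} + \sqrt{69}} - 14550 = \frac{1}{\left(-66\right)^{2} + \sqrt{69}} - 14550 = \frac{1}{4356 + \sqrt{69}} - 14550 = -14550 + \frac{1}{4356 + \sqrt{69}}$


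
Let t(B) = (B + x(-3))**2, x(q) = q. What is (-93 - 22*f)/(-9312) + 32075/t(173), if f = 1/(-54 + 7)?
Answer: 141637589/126484896 ≈ 1.1198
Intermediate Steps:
f = -1/47 (f = 1/(-47) = -1/47 ≈ -0.021277)
t(B) = (-3 + B)**2 (t(B) = (B - 3)**2 = (-3 + B)**2)
(-93 - 22*f)/(-9312) + 32075/t(173) = (-93 - 22*(-1/47))/(-9312) + 32075/((-3 + 173)**2) = (-93 + 22/47)*(-1/9312) + 32075/(170**2) = -4349/47*(-1/9312) + 32075/28900 = 4349/437664 + 32075*(1/28900) = 4349/437664 + 1283/1156 = 141637589/126484896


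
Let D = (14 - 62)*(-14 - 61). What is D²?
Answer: 12960000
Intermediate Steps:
D = 3600 (D = -48*(-75) = 3600)
D² = 3600² = 12960000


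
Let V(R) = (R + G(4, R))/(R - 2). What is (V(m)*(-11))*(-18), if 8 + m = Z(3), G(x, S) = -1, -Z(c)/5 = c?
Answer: 4752/25 ≈ 190.08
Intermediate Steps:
Z(c) = -5*c
m = -23 (m = -8 - 5*3 = -8 - 15 = -23)
V(R) = (-1 + R)/(-2 + R) (V(R) = (R - 1)/(R - 2) = (-1 + R)/(-2 + R))
(V(m)*(-11))*(-18) = (((-1 - 23)/(-2 - 23))*(-11))*(-18) = ((-24/(-25))*(-11))*(-18) = (-1/25*(-24)*(-11))*(-18) = ((24/25)*(-11))*(-18) = -264/25*(-18) = 4752/25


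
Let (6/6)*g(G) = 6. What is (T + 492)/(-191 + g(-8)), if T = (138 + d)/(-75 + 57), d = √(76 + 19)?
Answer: -1453/555 + √95/3330 ≈ -2.6151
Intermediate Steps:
d = √95 ≈ 9.7468
T = -23/3 - √95/18 (T = (138 + √95)/(-75 + 57) = (138 + √95)/(-18) = (138 + √95)*(-1/18) = -23/3 - √95/18 ≈ -8.2082)
g(G) = 6
(T + 492)/(-191 + g(-8)) = ((-23/3 - √95/18) + 492)/(-191 + 6) = (1453/3 - √95/18)/(-185) = (1453/3 - √95/18)*(-1/185) = -1453/555 + √95/3330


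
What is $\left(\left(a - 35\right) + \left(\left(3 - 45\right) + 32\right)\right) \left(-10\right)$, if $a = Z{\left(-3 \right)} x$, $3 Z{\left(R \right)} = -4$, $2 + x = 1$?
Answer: $\frac{1310}{3} \approx 436.67$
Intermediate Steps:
$x = -1$ ($x = -2 + 1 = -1$)
$Z{\left(R \right)} = - \frac{4}{3}$ ($Z{\left(R \right)} = \frac{1}{3} \left(-4\right) = - \frac{4}{3}$)
$a = \frac{4}{3}$ ($a = \left(- \frac{4}{3}\right) \left(-1\right) = \frac{4}{3} \approx 1.3333$)
$\left(\left(a - 35\right) + \left(\left(3 - 45\right) + 32\right)\right) \left(-10\right) = \left(\left(\frac{4}{3} - 35\right) + \left(\left(3 - 45\right) + 32\right)\right) \left(-10\right) = \left(- \frac{101}{3} + \left(-42 + 32\right)\right) \left(-10\right) = \left(- \frac{101}{3} - 10\right) \left(-10\right) = \left(- \frac{131}{3}\right) \left(-10\right) = \frac{1310}{3}$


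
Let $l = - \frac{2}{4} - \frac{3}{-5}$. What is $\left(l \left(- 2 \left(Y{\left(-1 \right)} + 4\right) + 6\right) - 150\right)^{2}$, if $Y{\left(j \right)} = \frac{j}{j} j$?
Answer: $22500$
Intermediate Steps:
$Y{\left(j \right)} = j$ ($Y{\left(j \right)} = 1 j = j$)
$l = \frac{1}{10}$ ($l = \left(-2\right) \frac{1}{4} - - \frac{3}{5} = - \frac{1}{2} + \frac{3}{5} = \frac{1}{10} \approx 0.1$)
$\left(l \left(- 2 \left(Y{\left(-1 \right)} + 4\right) + 6\right) - 150\right)^{2} = \left(\frac{- 2 \left(-1 + 4\right) + 6}{10} - 150\right)^{2} = \left(\frac{\left(-2\right) 3 + 6}{10} - 150\right)^{2} = \left(\frac{-6 + 6}{10} - 150\right)^{2} = \left(\frac{1}{10} \cdot 0 - 150\right)^{2} = \left(0 - 150\right)^{2} = \left(-150\right)^{2} = 22500$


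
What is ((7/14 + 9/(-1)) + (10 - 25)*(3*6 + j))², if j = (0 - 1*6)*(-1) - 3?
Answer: 418609/4 ≈ 1.0465e+5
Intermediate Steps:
j = 3 (j = (0 - 6)*(-1) - 3 = -6*(-1) - 3 = 6 - 3 = 3)
((7/14 + 9/(-1)) + (10 - 25)*(3*6 + j))² = ((7/14 + 9/(-1)) + (10 - 25)*(3*6 + 3))² = ((7*(1/14) + 9*(-1)) - 15*(18 + 3))² = ((½ - 9) - 15*21)² = (-17/2 - 315)² = (-647/2)² = 418609/4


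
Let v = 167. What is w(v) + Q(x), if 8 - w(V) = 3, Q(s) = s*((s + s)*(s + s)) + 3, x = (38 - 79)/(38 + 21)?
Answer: 1367348/205379 ≈ 6.6577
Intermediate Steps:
x = -41/59 ≈ -0.69491
Q(s) = 3 + 4*s**3 (Q(s) = s*((2*s)*(2*s)) + 3 = s*(4*s**2) + 3 = 4*s**3 + 3 = 3 + 4*s**3)
w(V) = 5 (w(V) = 8 - 1*3 = 8 - 3 = 5)
w(v) + Q(x) = 5 + (3 + 4*(-41/59)**3) = 5 + (3 + 4*(-68921/205379)) = 5 + (3 - 275684/205379) = 5 + 340453/205379 = 1367348/205379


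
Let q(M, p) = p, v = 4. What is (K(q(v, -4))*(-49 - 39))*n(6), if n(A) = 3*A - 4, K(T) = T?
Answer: 4928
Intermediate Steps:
n(A) = -4 + 3*A
(K(q(v, -4))*(-49 - 39))*n(6) = (-4*(-49 - 39))*(-4 + 3*6) = (-4*(-88))*(-4 + 18) = 352*14 = 4928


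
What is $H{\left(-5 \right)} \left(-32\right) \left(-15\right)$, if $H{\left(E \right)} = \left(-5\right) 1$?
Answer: $-2400$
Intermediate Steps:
$H{\left(E \right)} = -5$
$H{\left(-5 \right)} \left(-32\right) \left(-15\right) = \left(-5\right) \left(-32\right) \left(-15\right) = 160 \left(-15\right) = -2400$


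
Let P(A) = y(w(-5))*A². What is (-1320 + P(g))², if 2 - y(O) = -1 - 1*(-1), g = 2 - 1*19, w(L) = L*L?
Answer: 550564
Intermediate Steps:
w(L) = L²
g = -17 (g = 2 - 19 = -17)
y(O) = 2 (y(O) = 2 - (-1 - 1*(-1)) = 2 - (-1 + 1) = 2 - 1*0 = 2 + 0 = 2)
P(A) = 2*A²
(-1320 + P(g))² = (-1320 + 2*(-17)²)² = (-1320 + 2*289)² = (-1320 + 578)² = (-742)² = 550564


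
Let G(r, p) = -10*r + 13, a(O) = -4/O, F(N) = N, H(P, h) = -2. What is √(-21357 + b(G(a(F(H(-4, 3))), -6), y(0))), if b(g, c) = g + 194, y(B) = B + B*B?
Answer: I*√21170 ≈ 145.5*I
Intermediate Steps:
G(r, p) = 13 - 10*r
y(B) = B + B²
b(g, c) = 194 + g
√(-21357 + b(G(a(F(H(-4, 3))), -6), y(0))) = √(-21357 + (194 + (13 - (-40)/(-2)))) = √(-21357 + (194 + (13 - (-40)*(-1)/2))) = √(-21357 + (194 + (13 - 10*2))) = √(-21357 + (194 + (13 - 20))) = √(-21357 + (194 - 7)) = √(-21357 + 187) = √(-21170) = I*√21170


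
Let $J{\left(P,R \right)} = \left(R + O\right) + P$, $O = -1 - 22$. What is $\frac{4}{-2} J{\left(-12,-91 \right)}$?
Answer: $252$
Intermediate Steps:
$O = -23$
$J{\left(P,R \right)} = -23 + P + R$ ($J{\left(P,R \right)} = \left(R - 23\right) + P = \left(-23 + R\right) + P = -23 + P + R$)
$\frac{4}{-2} J{\left(-12,-91 \right)} = \frac{4}{-2} \left(-23 - 12 - 91\right) = 4 \left(- \frac{1}{2}\right) \left(-126\right) = \left(-2\right) \left(-126\right) = 252$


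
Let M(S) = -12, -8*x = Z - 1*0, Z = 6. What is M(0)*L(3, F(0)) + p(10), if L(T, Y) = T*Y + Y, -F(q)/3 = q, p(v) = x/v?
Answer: -3/40 ≈ -0.075000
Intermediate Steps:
x = -3/4 (x = -(6 - 1*0)/8 = -(6 + 0)/8 = -1/8*6 = -3/4 ≈ -0.75000)
p(v) = -3/(4*v)
F(q) = -3*q
L(T, Y) = Y + T*Y
M(0)*L(3, F(0)) + p(10) = -12*(-3*0)*(1 + 3) - 3/4/10 = -0*4 - 3/4*1/10 = -12*0 - 3/40 = 0 - 3/40 = -3/40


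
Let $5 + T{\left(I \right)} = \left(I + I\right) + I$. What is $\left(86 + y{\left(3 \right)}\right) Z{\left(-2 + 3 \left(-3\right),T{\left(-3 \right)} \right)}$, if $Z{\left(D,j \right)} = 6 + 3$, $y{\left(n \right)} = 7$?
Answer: $837$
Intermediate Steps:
$T{\left(I \right)} = -5 + 3 I$ ($T{\left(I \right)} = -5 + \left(\left(I + I\right) + I\right) = -5 + \left(2 I + I\right) = -5 + 3 I$)
$Z{\left(D,j \right)} = 9$
$\left(86 + y{\left(3 \right)}\right) Z{\left(-2 + 3 \left(-3\right),T{\left(-3 \right)} \right)} = \left(86 + 7\right) 9 = 93 \cdot 9 = 837$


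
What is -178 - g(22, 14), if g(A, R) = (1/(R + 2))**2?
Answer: -45569/256 ≈ -178.00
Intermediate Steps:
g(A, R) = (2 + R)**(-2) (g(A, R) = (1/(2 + R))**2 = (2 + R)**(-2))
-178 - g(22, 14) = -178 - 1/(2 + 14)**2 = -178 - 1/16**2 = -178 - 1*1/256 = -178 - 1/256 = -45569/256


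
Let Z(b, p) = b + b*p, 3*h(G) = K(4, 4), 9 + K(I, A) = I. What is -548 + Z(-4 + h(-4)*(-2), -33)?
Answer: -1580/3 ≈ -526.67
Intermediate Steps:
K(I, A) = -9 + I
h(G) = -5/3 (h(G) = (-9 + 4)/3 = (⅓)*(-5) = -5/3)
-548 + Z(-4 + h(-4)*(-2), -33) = -548 + (-4 - 5/3*(-2))*(1 - 33) = -548 + (-4 + 10/3)*(-32) = -548 - ⅔*(-32) = -548 + 64/3 = -1580/3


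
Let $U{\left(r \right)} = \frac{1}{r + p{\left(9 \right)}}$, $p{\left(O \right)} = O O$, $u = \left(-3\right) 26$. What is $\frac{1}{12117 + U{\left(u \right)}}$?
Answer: $\frac{3}{36352} \approx 8.2526 \cdot 10^{-5}$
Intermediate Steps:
$u = -78$
$p{\left(O \right)} = O^{2}$
$U{\left(r \right)} = \frac{1}{81 + r}$ ($U{\left(r \right)} = \frac{1}{r + 9^{2}} = \frac{1}{r + 81} = \frac{1}{81 + r}$)
$\frac{1}{12117 + U{\left(u \right)}} = \frac{1}{12117 + \frac{1}{81 - 78}} = \frac{1}{12117 + \frac{1}{3}} = \frac{1}{\frac{36352}{3}} = \frac{3}{36352}$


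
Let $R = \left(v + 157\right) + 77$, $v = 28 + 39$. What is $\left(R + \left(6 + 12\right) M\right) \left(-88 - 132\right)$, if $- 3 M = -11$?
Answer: $-80740$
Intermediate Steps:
$v = 67$
$M = \frac{11}{3}$ ($M = \left(- \frac{1}{3}\right) \left(-11\right) = \frac{11}{3} \approx 3.6667$)
$R = 301$ ($R = \left(67 + 157\right) + 77 = 224 + 77 = 301$)
$\left(R + \left(6 + 12\right) M\right) \left(-88 - 132\right) = \left(301 + \left(6 + 12\right) \frac{11}{3}\right) \left(-88 - 132\right) = \left(301 + 18 \cdot \frac{11}{3}\right) \left(-88 - 132\right) = \left(301 + 66\right) \left(-220\right) = 367 \left(-220\right) = -80740$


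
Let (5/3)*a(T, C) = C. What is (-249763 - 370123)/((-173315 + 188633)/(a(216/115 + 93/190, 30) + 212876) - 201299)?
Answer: 32992502521/10713833497 ≈ 3.0794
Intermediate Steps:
a(T, C) = 3*C/5
(-249763 - 370123)/((-173315 + 188633)/(a(216/115 + 93/190, 30) + 212876) - 201299) = (-249763 - 370123)/((-173315 + 188633)/((⅗)*30 + 212876) - 201299) = -619886/(15318/(18 + 212876) - 201299) = -619886/(15318/212894 - 201299) = -619886/(15318*(1/212894) - 201299) = -619886/(7659/106447 - 201299) = -619886/(-21427666994/106447) = -619886*(-106447/21427666994) = 32992502521/10713833497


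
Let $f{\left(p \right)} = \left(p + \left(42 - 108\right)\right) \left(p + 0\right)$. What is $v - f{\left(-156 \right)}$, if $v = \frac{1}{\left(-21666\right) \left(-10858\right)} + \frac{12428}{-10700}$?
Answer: $- \frac{21794379079546921}{629292219900} \approx -34633.0$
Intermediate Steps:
$v = - \frac{730919970121}{629292219900}$ ($v = \left(- \frac{1}{21666}\right) \left(- \frac{1}{10858}\right) + 12428 \left(- \frac{1}{10700}\right) = \frac{1}{235249428} - \frac{3107}{2675} = - \frac{730919970121}{629292219900} \approx -1.1615$)
$f{\left(p \right)} = p \left(-66 + p\right)$ ($f{\left(p \right)} = \left(p + \left(42 - 108\right)\right) p = \left(p - 66\right) p = \left(-66 + p\right) p = p \left(-66 + p\right)$)
$v - f{\left(-156 \right)} = - \frac{730919970121}{629292219900} - - 156 \left(-66 - 156\right) = - \frac{730919970121}{629292219900} - \left(-156\right) \left(-222\right) = - \frac{730919970121}{629292219900} - 34632 = - \frac{21794379079546921}{629292219900}$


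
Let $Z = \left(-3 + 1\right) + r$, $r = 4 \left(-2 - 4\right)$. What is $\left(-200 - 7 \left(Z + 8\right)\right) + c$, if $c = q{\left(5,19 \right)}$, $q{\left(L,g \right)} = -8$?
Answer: $-82$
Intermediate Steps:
$r = -24$ ($r = 4 \left(-6\right) = -24$)
$Z = -26$ ($Z = \left(-3 + 1\right) - 24 = -2 - 24 = -26$)
$c = -8$
$\left(-200 - 7 \left(Z + 8\right)\right) + c = \left(-200 - 7 \left(-26 + 8\right)\right) - 8 = \left(-200 - 7 \left(-18\right)\right) - 8 = \left(-200 - -126\right) - 8 = \left(-200 + 126\right) - 8 = -74 - 8 = -82$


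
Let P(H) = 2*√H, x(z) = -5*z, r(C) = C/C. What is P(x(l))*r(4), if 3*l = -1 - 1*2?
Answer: 2*√5 ≈ 4.4721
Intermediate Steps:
l = -1 (l = (-1 - 1*2)/3 = (-1 - 2)/3 = (⅓)*(-3) = -1)
r(C) = 1
P(x(l))*r(4) = (2*√(-5*(-1)))*1 = (2*√5)*1 = 2*√5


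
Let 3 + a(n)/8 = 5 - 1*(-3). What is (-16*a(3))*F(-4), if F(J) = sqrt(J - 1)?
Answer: -640*I*sqrt(5) ≈ -1431.1*I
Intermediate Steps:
a(n) = 40 (a(n) = -24 + 8*(5 - 1*(-3)) = -24 + 8*(5 + 3) = -24 + 8*8 = -24 + 64 = 40)
F(J) = sqrt(-1 + J)
(-16*a(3))*F(-4) = (-16*40)*sqrt(-1 - 4) = -640*I*sqrt(5)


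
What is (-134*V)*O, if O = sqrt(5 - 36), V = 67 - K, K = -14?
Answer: -10854*I*sqrt(31) ≈ -60433.0*I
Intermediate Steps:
V = 81 (V = 67 - 1*(-14) = 67 + 14 = 81)
O = I*sqrt(31) (O = sqrt(-31) = I*sqrt(31) ≈ 5.5678*I)
(-134*V)*O = (-134*81)*(I*sqrt(31)) = -10854*I*sqrt(31)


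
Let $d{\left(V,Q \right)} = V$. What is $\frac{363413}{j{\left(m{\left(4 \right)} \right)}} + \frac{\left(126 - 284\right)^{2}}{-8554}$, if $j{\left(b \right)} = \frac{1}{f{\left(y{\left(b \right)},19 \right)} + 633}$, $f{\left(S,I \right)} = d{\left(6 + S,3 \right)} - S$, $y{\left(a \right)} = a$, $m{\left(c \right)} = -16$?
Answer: $\frac{993208806757}{4277} \approx 2.3222 \cdot 10^{8}$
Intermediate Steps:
$f{\left(S,I \right)} = 6$ ($f{\left(S,I \right)} = \left(6 + S\right) - S = 6$)
$j{\left(b \right)} = \frac{1}{639}$ ($j{\left(b \right)} = \frac{1}{6 + 633} = \frac{1}{639}$)
$\frac{363413}{j{\left(m{\left(4 \right)} \right)}} + \frac{\left(126 - 284\right)^{2}}{-8554} = 363413 \frac{1}{\frac{1}{639}} + \frac{\left(126 - 284\right)^{2}}{-8554} = 363413 \cdot 639 + \left(-158\right)^{2} \left(- \frac{1}{8554}\right) = 232220907 + 24964 \left(- \frac{1}{8554}\right) = 232220907 - \frac{12482}{4277} = \frac{993208806757}{4277}$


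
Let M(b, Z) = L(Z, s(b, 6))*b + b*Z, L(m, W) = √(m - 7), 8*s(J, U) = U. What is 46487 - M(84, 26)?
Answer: 44303 - 84*√19 ≈ 43937.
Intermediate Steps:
s(J, U) = U/8
L(m, W) = √(-7 + m)
M(b, Z) = Z*b + b*√(-7 + Z) (M(b, Z) = √(-7 + Z)*b + b*Z = b*√(-7 + Z) + Z*b = Z*b + b*√(-7 + Z))
46487 - M(84, 26) = 46487 - 84*(26 + √(-7 + 26)) = 46487 - 84*(26 + √19) = 46487 - (2184 + 84*√19) = 46487 + (-2184 - 84*√19) = 44303 - 84*√19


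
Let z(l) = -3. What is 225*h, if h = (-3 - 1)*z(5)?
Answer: 2700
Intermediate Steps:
h = 12 (h = (-3 - 1)*(-3) = -4*(-3) = 12)
225*h = 225*12 = 2700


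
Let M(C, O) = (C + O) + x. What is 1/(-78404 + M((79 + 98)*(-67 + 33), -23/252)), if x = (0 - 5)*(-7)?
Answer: -252/21265547 ≈ -1.1850e-5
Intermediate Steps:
x = 35 (x = -5*(-7) = 35)
M(C, O) = 35 + C + O (M(C, O) = (C + O) + 35 = 35 + C + O)
1/(-78404 + M((79 + 98)*(-67 + 33), -23/252)) = 1/(-78404 + (35 + (79 + 98)*(-67 + 33) - 23/252)) = 1/(-78404 + (35 + 177*(-34) - 23*1/252)) = 1/(-78404 + (35 - 6018 - 23/252)) = 1/(-78404 - 1507739/252) = 1/(-21265547/252) = -252/21265547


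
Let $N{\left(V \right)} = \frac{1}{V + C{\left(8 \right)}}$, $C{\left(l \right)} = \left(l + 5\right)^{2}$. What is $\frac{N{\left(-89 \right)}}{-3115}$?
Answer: $- \frac{1}{249200} \approx -4.0128 \cdot 10^{-6}$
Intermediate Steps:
$C{\left(l \right)} = \left(5 + l\right)^{2}$
$N{\left(V \right)} = \frac{1}{169 + V}$ ($N{\left(V \right)} = \frac{1}{V + \left(5 + 8\right)^{2}} = \frac{1}{V + 13^{2}} = \frac{1}{V + 169} = \frac{1}{169 + V}$)
$\frac{N{\left(-89 \right)}}{-3115} = \frac{1}{\left(169 - 89\right) \left(-3115\right)} = \frac{1}{80} \left(- \frac{1}{3115}\right) = - \frac{1}{249200}$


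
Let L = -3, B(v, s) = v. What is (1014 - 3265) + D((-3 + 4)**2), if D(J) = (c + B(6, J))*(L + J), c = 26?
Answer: -2315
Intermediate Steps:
D(J) = -96 + 32*J (D(J) = (26 + 6)*(-3 + J) = 32*(-3 + J) = -96 + 32*J)
(1014 - 3265) + D((-3 + 4)**2) = (1014 - 3265) + (-96 + 32*(-3 + 4)**2) = -2251 + (-96 + 32*1**2) = -2251 + (-96 + 32*1) = -2251 + (-96 + 32) = -2251 - 64 = -2315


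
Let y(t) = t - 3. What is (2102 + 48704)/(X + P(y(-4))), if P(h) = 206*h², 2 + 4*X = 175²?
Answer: 203224/70999 ≈ 2.8624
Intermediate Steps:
X = 30623/4 (X = -½ + (¼)*175² = -½ + (¼)*30625 = -½ + 30625/4 = 30623/4 ≈ 7655.8)
y(t) = -3 + t
(2102 + 48704)/(X + P(y(-4))) = (2102 + 48704)/(30623/4 + 206*(-3 - 4)²) = 50806/(30623/4 + 206*(-7)²) = 50806/(30623/4 + 206*49) = 50806/(30623/4 + 10094) = 50806/(70999/4) = 50806*(4/70999) = 203224/70999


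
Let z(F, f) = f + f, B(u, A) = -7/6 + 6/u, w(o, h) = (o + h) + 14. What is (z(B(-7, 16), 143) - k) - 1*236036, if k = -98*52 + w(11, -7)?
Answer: -230672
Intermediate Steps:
w(o, h) = 14 + h + o (w(o, h) = (h + o) + 14 = 14 + h + o)
k = -5078 (k = -98*52 + (14 - 7 + 11) = -5096 + 18 = -5078)
B(u, A) = -7/6 + 6/u (B(u, A) = -7*⅙ + 6/u = -7/6 + 6/u)
z(F, f) = 2*f
(z(B(-7, 16), 143) - k) - 1*236036 = (2*143 - 1*(-5078)) - 1*236036 = (286 + 5078) - 236036 = 5364 - 236036 = -230672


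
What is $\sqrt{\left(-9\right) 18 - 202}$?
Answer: $2 i \sqrt{91} \approx 19.079 i$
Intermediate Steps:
$\sqrt{\left(-9\right) 18 - 202} = \sqrt{-162 - 202} = \sqrt{-364} = 2 i \sqrt{91}$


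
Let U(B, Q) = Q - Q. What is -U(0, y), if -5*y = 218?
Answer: 0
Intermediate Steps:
y = -218/5 (y = -⅕*218 = -218/5 ≈ -43.600)
U(B, Q) = 0
-U(0, y) = -1*0 = 0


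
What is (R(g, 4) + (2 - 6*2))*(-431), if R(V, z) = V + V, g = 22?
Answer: -14654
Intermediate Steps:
R(V, z) = 2*V
(R(g, 4) + (2 - 6*2))*(-431) = (2*22 + (2 - 6*2))*(-431) = (44 + (2 - 12))*(-431) = (44 - 10)*(-431) = 34*(-431) = -14654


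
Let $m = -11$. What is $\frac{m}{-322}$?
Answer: $\frac{11}{322} \approx 0.034162$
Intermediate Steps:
$\frac{m}{-322} = \frac{1}{-322} \left(-11\right) = \left(- \frac{1}{322}\right) \left(-11\right) = \frac{11}{322}$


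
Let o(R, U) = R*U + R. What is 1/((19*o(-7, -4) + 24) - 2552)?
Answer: -1/2129 ≈ -0.00046970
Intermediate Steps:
o(R, U) = R + R*U
1/((19*o(-7, -4) + 24) - 2552) = 1/((19*(-7*(1 - 4)) + 24) - 2552) = 1/((19*(-7*(-3)) + 24) - 2552) = 1/((19*21 + 24) - 2552) = 1/((399 + 24) - 2552) = 1/(423 - 2552) = 1/(-2129) = -1/2129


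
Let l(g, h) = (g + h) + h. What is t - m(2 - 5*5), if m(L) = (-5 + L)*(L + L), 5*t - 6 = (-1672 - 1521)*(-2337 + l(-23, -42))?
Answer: 7797258/5 ≈ 1.5595e+6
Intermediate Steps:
l(g, h) = g + 2*h
t = 7803698/5 (t = 6/5 + ((-1672 - 1521)*(-2337 + (-23 + 2*(-42))))/5 = 6/5 + (-3193*(-2337 + (-23 - 84)))/5 = 6/5 + (-3193*(-2337 - 107))/5 = 6/5 + (-3193*(-2444))/5 = 6/5 + (⅕)*7803692 = 6/5 + 7803692/5 = 7803698/5 ≈ 1.5607e+6)
m(L) = 2*L*(-5 + L) (m(L) = (-5 + L)*(2*L) = 2*L*(-5 + L))
t - m(2 - 5*5) = 7803698/5 - 2*(2 - 5*5)*(-5 + (2 - 5*5)) = 7803698/5 - 2*(2 - 25)*(-5 + (2 - 25)) = 7803698/5 - 2*(-23)*(-5 - 23) = 7803698/5 - 2*(-23)*(-28) = 7803698/5 - 1*1288 = 7803698/5 - 1288 = 7797258/5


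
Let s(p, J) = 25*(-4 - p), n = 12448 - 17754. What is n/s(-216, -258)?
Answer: -2653/2650 ≈ -1.0011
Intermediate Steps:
n = -5306
s(p, J) = -100 - 25*p
n/s(-216, -258) = -5306/(-100 - 25*(-216)) = -5306/(-100 + 5400) = -5306/5300 = -5306*1/5300 = -2653/2650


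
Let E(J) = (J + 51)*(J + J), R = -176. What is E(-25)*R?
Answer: 228800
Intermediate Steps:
E(J) = 2*J*(51 + J) (E(J) = (51 + J)*(2*J) = 2*J*(51 + J))
E(-25)*R = (2*(-25)*(51 - 25))*(-176) = (2*(-25)*26)*(-176) = -1300*(-176) = 228800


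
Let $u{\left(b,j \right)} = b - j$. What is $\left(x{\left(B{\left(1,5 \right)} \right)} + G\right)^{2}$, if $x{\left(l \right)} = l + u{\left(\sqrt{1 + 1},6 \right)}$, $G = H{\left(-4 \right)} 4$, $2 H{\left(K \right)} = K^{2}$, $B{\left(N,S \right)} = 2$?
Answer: $\left(28 + \sqrt{2}\right)^{2} \approx 865.2$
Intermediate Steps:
$H{\left(K \right)} = \frac{K^{2}}{2}$
$G = 32$ ($G = \frac{\left(-4\right)^{2}}{2} \cdot 4 = \frac{1}{2} \cdot 16 \cdot 4 = 8 \cdot 4 = 32$)
$x{\left(l \right)} = -6 + l + \sqrt{2}$ ($x{\left(l \right)} = l + \left(\sqrt{1 + 1} - 6\right) = l - \left(6 - \sqrt{2}\right) = -6 + l + \sqrt{2}$)
$\left(x{\left(B{\left(1,5 \right)} \right)} + G\right)^{2} = \left(\left(-6 + 2 + \sqrt{2}\right) + 32\right)^{2} = \left(\left(-4 + \sqrt{2}\right) + 32\right)^{2} = \left(28 + \sqrt{2}\right)^{2}$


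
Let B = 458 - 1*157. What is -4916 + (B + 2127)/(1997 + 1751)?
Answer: -4605685/937 ≈ -4915.4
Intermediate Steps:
B = 301 (B = 458 - 157 = 301)
-4916 + (B + 2127)/(1997 + 1751) = -4916 + (301 + 2127)/(1997 + 1751) = -4916 + 2428/3748 = -4916 + 2428*(1/3748) = -4916 + 607/937 = -4605685/937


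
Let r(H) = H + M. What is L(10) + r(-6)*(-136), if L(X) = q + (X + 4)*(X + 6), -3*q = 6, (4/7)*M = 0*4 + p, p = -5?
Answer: 2228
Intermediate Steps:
M = -35/4 (M = 7*(0*4 - 5)/4 = 7*(0 - 5)/4 = (7/4)*(-5) = -35/4 ≈ -8.7500)
r(H) = -35/4 + H (r(H) = H - 35/4 = -35/4 + H)
q = -2 (q = -⅓*6 = -2)
L(X) = -2 + (4 + X)*(6 + X) (L(X) = -2 + (X + 4)*(X + 6) = -2 + (4 + X)*(6 + X))
L(10) + r(-6)*(-136) = (22 + 10² + 10*10) + (-35/4 - 6)*(-136) = (22 + 100 + 100) - 59/4*(-136) = 222 + 2006 = 2228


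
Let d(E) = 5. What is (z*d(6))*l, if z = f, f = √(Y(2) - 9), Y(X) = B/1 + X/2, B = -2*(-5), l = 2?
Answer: 10*√2 ≈ 14.142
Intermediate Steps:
B = 10
Y(X) = 10 + X/2 (Y(X) = 10/1 + X/2 = 10*1 + X*(½) = 10 + X/2)
f = √2 (f = √((10 + (½)*2) - 9) = √((10 + 1) - 9) = √(11 - 9) = √2 ≈ 1.4142)
z = √2 ≈ 1.4142
(z*d(6))*l = (√2*5)*2 = (5*√2)*2 = 10*√2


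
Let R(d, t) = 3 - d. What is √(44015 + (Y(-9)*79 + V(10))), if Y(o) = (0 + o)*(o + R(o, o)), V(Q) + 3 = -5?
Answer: √41874 ≈ 204.63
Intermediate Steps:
V(Q) = -8 (V(Q) = -3 - 5 = -8)
Y(o) = 3*o (Y(o) = (0 + o)*(o + (3 - o)) = o*3 = 3*o)
√(44015 + (Y(-9)*79 + V(10))) = √(44015 + ((3*(-9))*79 - 8)) = √(44015 + (-27*79 - 8)) = √(44015 + (-2133 - 8)) = √(44015 - 2141) = √41874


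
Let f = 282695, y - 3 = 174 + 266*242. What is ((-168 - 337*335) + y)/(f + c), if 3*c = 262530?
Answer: -382/2915 ≈ -0.13105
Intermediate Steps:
c = 87510 (c = (⅓)*262530 = 87510)
y = 64549 (y = 3 + (174 + 266*242) = 3 + (174 + 64372) = 3 + 64546 = 64549)
((-168 - 337*335) + y)/(f + c) = ((-168 - 337*335) + 64549)/(282695 + 87510) = ((-168 - 112895) + 64549)/370205 = (-113063 + 64549)*(1/370205) = -48514*1/370205 = -382/2915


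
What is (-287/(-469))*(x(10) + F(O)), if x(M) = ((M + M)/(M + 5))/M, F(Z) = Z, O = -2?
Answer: -1148/1005 ≈ -1.1423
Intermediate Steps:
x(M) = 2/(5 + M) (x(M) = ((2*M)/(5 + M))/M = (2*M/(5 + M))/M = 2/(5 + M))
(-287/(-469))*(x(10) + F(O)) = (-287/(-469))*(2/(5 + 10) - 2) = (-287*(-1/469))*(2/15 - 2) = 41*(2*(1/15) - 2)/67 = 41*(2/15 - 2)/67 = (41/67)*(-28/15) = -1148/1005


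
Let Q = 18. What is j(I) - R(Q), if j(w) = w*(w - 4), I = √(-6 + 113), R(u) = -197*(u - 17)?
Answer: 304 - 4*√107 ≈ 262.62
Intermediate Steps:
R(u) = 3349 - 197*u (R(u) = -197*(-17 + u) = 3349 - 197*u)
I = √107 ≈ 10.344
j(w) = w*(-4 + w)
j(I) - R(Q) = √107*(-4 + √107) - (3349 - 197*18) = √107*(-4 + √107) - (3349 - 3546) = √107*(-4 + √107) - 1*(-197) = √107*(-4 + √107) + 197 = 197 + √107*(-4 + √107)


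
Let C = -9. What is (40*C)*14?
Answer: -5040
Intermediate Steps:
(40*C)*14 = (40*(-9))*14 = -360*14 = -5040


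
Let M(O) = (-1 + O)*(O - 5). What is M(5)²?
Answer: 0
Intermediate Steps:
M(O) = (-1 + O)*(-5 + O)
M(5)² = (5 + 5² - 6*5)² = (5 + 25 - 30)² = 0² = 0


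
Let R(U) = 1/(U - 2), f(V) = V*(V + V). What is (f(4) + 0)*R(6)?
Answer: 8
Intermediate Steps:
f(V) = 2*V² (f(V) = V*(2*V) = 2*V²)
R(U) = 1/(-2 + U)
(f(4) + 0)*R(6) = (2*4² + 0)/(-2 + 6) = (2*16 + 0)/4 = (32 + 0)*(¼) = 32*(¼) = 8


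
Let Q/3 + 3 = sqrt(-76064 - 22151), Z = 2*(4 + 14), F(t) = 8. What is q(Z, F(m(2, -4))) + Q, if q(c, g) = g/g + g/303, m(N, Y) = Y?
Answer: -2416/303 + 3*I*sqrt(98215) ≈ -7.9736 + 940.18*I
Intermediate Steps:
Z = 36 (Z = 2*18 = 36)
q(c, g) = 1 + g/303 (q(c, g) = 1 + g*(1/303) = 1 + g/303)
Q = -9 + 3*I*sqrt(98215) (Q = -9 + 3*sqrt(-76064 - 22151) = -9 + 3*sqrt(-98215) = -9 + 3*(I*sqrt(98215)) = -9 + 3*I*sqrt(98215) ≈ -9.0 + 940.18*I)
q(Z, F(m(2, -4))) + Q = (1 + (1/303)*8) + (-9 + 3*I*sqrt(98215)) = (1 + 8/303) + (-9 + 3*I*sqrt(98215)) = 311/303 + (-9 + 3*I*sqrt(98215)) = -2416/303 + 3*I*sqrt(98215)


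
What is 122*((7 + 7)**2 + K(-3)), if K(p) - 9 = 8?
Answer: 25986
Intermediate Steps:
K(p) = 17 (K(p) = 9 + 8 = 17)
122*((7 + 7)**2 + K(-3)) = 122*((7 + 7)**2 + 17) = 122*(14**2 + 17) = 122*(196 + 17) = 122*213 = 25986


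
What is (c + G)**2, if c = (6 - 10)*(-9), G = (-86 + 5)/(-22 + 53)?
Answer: 1071225/961 ≈ 1114.7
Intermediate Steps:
G = -81/31 ≈ -2.6129
c = 36 (c = -4*(-9) = 36)
(c + G)**2 = (36 - 81/31)**2 = (1035/31)**2 = 1071225/961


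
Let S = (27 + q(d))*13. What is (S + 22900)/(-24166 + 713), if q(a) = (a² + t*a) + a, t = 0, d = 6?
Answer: -23797/23453 ≈ -1.0147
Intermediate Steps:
q(a) = a + a² (q(a) = (a² + 0*a) + a = (a² + 0) + a = a² + a = a + a²)
S = 897 (S = (27 + 6*(1 + 6))*13 = (27 + 6*7)*13 = (27 + 42)*13 = 69*13 = 897)
(S + 22900)/(-24166 + 713) = (897 + 22900)/(-24166 + 713) = 23797/(-23453) = 23797*(-1/23453) = -23797/23453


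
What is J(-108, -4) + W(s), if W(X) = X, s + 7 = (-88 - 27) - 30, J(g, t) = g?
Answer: -260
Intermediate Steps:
s = -152 (s = -7 + ((-88 - 27) - 30) = -7 + (-115 - 30) = -7 - 145 = -152)
J(-108, -4) + W(s) = -108 - 152 = -260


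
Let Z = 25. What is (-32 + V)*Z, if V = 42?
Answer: 250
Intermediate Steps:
(-32 + V)*Z = (-32 + 42)*25 = 10*25 = 250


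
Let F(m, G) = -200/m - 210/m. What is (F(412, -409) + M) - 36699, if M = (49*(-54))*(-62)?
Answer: 26234513/206 ≈ 1.2735e+5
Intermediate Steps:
F(m, G) = -410/m
M = 164052 (M = -2646*(-62) = 164052)
(F(412, -409) + M) - 36699 = (-410/412 + 164052) - 36699 = (-410*1/412 + 164052) - 36699 = (-205/206 + 164052) - 36699 = 33794507/206 - 36699 = 26234513/206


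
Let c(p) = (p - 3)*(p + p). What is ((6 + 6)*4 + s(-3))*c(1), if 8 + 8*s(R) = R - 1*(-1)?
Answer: -187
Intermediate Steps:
s(R) = -7/8 + R/8 (s(R) = -1 + (R - 1*(-1))/8 = -1 + (R + 1)/8 = -1 + (1 + R)/8 = -1 + (1/8 + R/8) = -7/8 + R/8)
c(p) = 2*p*(-3 + p) (c(p) = (-3 + p)*(2*p) = 2*p*(-3 + p))
((6 + 6)*4 + s(-3))*c(1) = ((6 + 6)*4 + (-7/8 + (1/8)*(-3)))*(2*1*(-3 + 1)) = (12*4 + (-7/8 - 3/8))*(2*1*(-2)) = (48 - 5/4)*(-4) = (187/4)*(-4) = -187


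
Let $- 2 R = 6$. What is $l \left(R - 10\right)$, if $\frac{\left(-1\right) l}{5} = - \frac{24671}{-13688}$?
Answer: $\frac{1603615}{13688} \approx 117.15$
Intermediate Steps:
$R = -3$ ($R = \left(- \frac{1}{2}\right) 6 = -3$)
$l = - \frac{123355}{13688}$ ($l = - 5 \left(- \frac{24671}{-13688}\right) = - 5 \left(\left(-24671\right) \left(- \frac{1}{13688}\right)\right) = \left(-5\right) \frac{24671}{13688} = - \frac{123355}{13688} \approx -9.0119$)
$l \left(R - 10\right) = - \frac{123355 \left(-3 - 10\right)}{13688} = \left(- \frac{123355}{13688}\right) \left(-13\right) = \frac{1603615}{13688}$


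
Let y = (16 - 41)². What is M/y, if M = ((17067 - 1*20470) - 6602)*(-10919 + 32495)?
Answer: -43173576/125 ≈ -3.4539e+5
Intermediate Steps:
M = -215867880 (M = ((17067 - 20470) - 6602)*21576 = (-3403 - 6602)*21576 = -10005*21576 = -215867880)
y = 625 (y = (-25)² = 625)
M/y = -215867880/625 = -215867880*1/625 = -43173576/125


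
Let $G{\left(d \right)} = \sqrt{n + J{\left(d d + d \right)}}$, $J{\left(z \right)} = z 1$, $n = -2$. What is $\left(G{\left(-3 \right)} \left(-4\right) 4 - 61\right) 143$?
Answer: $-13299$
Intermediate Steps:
$J{\left(z \right)} = z$
$G{\left(d \right)} = \sqrt{-2 + d + d^{2}}$ ($G{\left(d \right)} = \sqrt{-2 + \left(d d + d\right)} = \sqrt{-2 + \left(d^{2} + d\right)} = \sqrt{-2 + \left(d + d^{2}\right)} = \sqrt{-2 + d + d^{2}}$)
$\left(G{\left(-3 \right)} \left(-4\right) 4 - 61\right) 143 = \left(\sqrt{-2 - 3 \left(1 - 3\right)} \left(-4\right) 4 - 61\right) 143 = \left(\sqrt{-2 - -6} \left(-4\right) 4 - 61\right) 143 = \left(\sqrt{-2 + 6} \left(-4\right) 4 - 61\right) 143 = \left(\sqrt{4} \left(-4\right) 4 - 61\right) 143 = \left(2 \left(-4\right) 4 - 61\right) 143 = \left(\left(-8\right) 4 - 61\right) 143 = \left(-32 - 61\right) 143 = \left(-93\right) 143 = -13299$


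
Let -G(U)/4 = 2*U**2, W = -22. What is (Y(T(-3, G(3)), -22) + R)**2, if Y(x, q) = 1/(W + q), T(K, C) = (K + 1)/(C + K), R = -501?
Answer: 485982025/1936 ≈ 2.5102e+5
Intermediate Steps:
G(U) = -8*U**2
T(K, C) = (1 + K)/(C + K)
Y(x, q) = 1/(-22 + q)
(Y(T(-3, G(3)), -22) + R)**2 = (1/(-22 - 22) - 501)**2 = (1/(-44) - 501)**2 = (-1/44 - 501)**2 = (-22045/44)**2 = 485982025/1936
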